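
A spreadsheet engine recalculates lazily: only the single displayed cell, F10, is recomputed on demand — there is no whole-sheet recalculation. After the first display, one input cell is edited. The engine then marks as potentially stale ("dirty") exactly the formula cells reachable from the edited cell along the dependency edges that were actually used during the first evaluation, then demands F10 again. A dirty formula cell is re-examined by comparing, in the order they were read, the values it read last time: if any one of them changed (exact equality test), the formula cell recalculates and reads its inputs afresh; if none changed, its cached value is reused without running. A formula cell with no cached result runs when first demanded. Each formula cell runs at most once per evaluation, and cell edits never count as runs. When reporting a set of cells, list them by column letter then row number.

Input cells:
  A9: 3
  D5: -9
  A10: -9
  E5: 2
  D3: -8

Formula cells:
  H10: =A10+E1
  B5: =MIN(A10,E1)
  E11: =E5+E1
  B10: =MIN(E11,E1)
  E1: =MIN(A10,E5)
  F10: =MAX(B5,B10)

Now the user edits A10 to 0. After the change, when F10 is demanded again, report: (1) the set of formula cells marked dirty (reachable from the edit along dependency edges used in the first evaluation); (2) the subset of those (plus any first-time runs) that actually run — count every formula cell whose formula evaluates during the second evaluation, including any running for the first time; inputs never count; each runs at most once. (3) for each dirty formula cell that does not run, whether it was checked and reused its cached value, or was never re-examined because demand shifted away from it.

Marked dirty: B5, B10, E1, E11, F10.
Formula cells that run: B5, B10, E1, E11, F10 — 5 in total.
Every dirty formula cell ran.

First evaluation (everything demanded from the output):
  E1 = MIN(-9, 2) = -9
  B5 = MIN(-9, -9) = -9
  E11 = 2 + -9 = -7
  B10 = MIN(-7, -9) = -9
  F10 = MAX(-9, -9) = -9

Propagation after the edit:
  E1: runs — A10 -9->0; result 0.
  B5: runs — A10 -9->0; E1 -9->0; result 0.
  E11: runs — E1 -9->0; result 2.
  B10: runs — E11 -7->2; E1 -9->0; result 0.
  F10: runs — B5 -9->0; B10 -9->0; result 0.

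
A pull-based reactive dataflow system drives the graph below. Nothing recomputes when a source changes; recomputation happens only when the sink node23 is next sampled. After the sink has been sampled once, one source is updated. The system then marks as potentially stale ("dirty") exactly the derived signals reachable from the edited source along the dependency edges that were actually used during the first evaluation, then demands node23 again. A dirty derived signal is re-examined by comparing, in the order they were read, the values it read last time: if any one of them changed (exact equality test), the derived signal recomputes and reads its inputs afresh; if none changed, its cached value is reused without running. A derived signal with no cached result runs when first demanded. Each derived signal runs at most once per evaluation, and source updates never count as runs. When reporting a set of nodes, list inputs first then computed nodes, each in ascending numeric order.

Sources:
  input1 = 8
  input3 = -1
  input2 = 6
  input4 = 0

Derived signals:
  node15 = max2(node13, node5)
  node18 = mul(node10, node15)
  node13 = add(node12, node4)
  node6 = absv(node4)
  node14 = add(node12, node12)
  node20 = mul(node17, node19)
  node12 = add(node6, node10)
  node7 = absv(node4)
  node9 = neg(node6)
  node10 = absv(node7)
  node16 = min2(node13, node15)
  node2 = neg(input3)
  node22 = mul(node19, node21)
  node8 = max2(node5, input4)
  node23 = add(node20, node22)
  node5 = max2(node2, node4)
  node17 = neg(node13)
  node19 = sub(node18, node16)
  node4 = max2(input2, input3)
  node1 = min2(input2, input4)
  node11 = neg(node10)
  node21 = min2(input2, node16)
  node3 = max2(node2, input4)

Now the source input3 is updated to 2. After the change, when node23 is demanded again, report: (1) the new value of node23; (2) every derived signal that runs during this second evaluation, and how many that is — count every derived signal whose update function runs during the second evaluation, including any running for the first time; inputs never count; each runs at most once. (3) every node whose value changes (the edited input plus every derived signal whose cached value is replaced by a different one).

New value of node23: -1080.
Derived signals that run: node2, node4, node5 — 3 in total.
Values that change: input3, node2.
Key observation: the cutoff stops propagation at node6 — its inputs' values are unchanged, so it reuses its cache.

First evaluation (everything demanded from the output):
  node2 = neg(-1) = 1
  node4 = max2(6, -1) = 6
  node5 = max2(1, 6) = 6
  node6 = absv(6) = 6
  node7 = absv(6) = 6
  node10 = absv(6) = 6
  node12 = add(6, 6) = 12
  node13 = add(12, 6) = 18
  node15 = max2(18, 6) = 18
  node16 = min2(18, 18) = 18
  node17 = neg(18) = -18
  node18 = mul(6, 18) = 108
  node19 = sub(108, 18) = 90
  node20 = mul(-18, 90) = -1620
  node21 = min2(6, 18) = 6
  node22 = mul(90, 6) = 540
  node23 = add(-1620, 540) = -1080

Propagation after the edit:
  node2: runs — input3 -1->2; result -2.
  node4: runs — input3 -1->2; result 6 (same value as before).
  node5: runs — node2 1->-2; result 6 (same value as before).
  node6: checked — values it read are unchanged (node4 unchanged); reused cached 6 without running.
  node7: checked — values it read are unchanged (node4 unchanged); reused cached 6 without running.
  node10: checked — values it read are unchanged (node7 unchanged); reused cached 6 without running.
  node12: checked — values it read are unchanged (node6 unchanged, node10 unchanged); reused cached 12 without running.
  node13: checked — values it read are unchanged (node12 unchanged, node4 unchanged); reused cached 18 without running.
  node15: checked — values it read are unchanged (node13 unchanged, node5 unchanged); reused cached 18 without running.
  node16: checked — values it read are unchanged (node13 unchanged, node15 unchanged); reused cached 18 without running.
  node17: checked — values it read are unchanged (node13 unchanged); reused cached -18 without running.
  node18: checked — values it read are unchanged (node10 unchanged, node15 unchanged); reused cached 108 without running.
  node19: checked — values it read are unchanged (node18 unchanged, node16 unchanged); reused cached 90 without running.
  node20: checked — values it read are unchanged (node17 unchanged, node19 unchanged); reused cached -1620 without running.
  node21: checked — values it read are unchanged (input2 unchanged, node16 unchanged); reused cached 6 without running.
  node22: checked — values it read are unchanged (node19 unchanged, node21 unchanged); reused cached 540 without running.
  node23: checked — values it read are unchanged (node20 unchanged, node22 unchanged); reused cached -1080 without running.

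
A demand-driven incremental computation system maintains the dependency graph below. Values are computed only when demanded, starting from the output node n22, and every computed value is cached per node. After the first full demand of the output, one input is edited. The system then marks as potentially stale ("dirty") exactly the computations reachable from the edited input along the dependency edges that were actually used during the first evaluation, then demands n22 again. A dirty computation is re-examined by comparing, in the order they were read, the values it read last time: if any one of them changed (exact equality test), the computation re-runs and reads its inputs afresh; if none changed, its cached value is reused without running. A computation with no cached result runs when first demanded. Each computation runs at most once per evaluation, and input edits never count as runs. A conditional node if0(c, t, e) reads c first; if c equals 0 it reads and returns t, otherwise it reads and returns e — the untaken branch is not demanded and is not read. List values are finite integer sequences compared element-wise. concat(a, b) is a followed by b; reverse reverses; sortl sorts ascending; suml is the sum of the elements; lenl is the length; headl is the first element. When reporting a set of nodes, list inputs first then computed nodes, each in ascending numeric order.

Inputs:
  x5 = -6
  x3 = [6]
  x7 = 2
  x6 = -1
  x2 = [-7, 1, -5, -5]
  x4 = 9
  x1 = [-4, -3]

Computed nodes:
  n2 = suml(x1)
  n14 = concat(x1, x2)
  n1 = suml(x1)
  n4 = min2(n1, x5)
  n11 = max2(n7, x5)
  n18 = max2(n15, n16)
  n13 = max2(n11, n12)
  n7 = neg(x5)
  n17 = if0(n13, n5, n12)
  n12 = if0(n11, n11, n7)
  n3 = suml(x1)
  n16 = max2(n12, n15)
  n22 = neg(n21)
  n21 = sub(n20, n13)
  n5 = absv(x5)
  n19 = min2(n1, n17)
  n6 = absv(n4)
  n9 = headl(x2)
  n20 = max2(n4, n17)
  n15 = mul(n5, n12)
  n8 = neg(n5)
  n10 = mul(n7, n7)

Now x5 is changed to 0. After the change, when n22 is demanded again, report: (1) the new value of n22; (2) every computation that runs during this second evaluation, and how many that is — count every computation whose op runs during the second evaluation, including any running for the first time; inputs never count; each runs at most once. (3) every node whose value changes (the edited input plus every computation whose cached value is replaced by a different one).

New value of n22: 0.
Computations that run: n4, n5, n7, n11, n12, n13, n17, n20, n21 — 9 in total.
Values that change: x5, n7, n11, n12, n13, n17, n20.
Key observation: a condition flipped, so demand reaches new nodes — n5 runs for the first time.

First evaluation (everything demanded from the output):
  n1 = suml([-4, -3]) = -7
  n4 = min2(-7, -6) = -7
  n7 = neg(-6) = 6
  n11 = max2(6, -6) = 6
  n12 = if0(n11=6 -> else branch n7) = 6
  n13 = max2(6, 6) = 6
  n17 = if0(n13=6 -> else branch n12) = 6
  n20 = max2(-7, 6) = 6
  n21 = sub(6, 6) = 0
  n22 = neg(0) = 0

Propagation after the edit:
  n4: runs — x5 -6->0; result -7 (same value as before).
  n5: demanded for the first time — runs, produces 0.
  n7: runs — x5 -6->0; result 0.
  n11: runs — n7 6->0; x5 -6->0; result 0.
  n12: runs — n11 6->0; n7 6->0; result 0.
  n13: runs — n11 6->0; n12 6->0; result 0.
  n17: runs — n13 6->0; n12 6->0; result 0.
  n20: runs — n17 6->0; result 0.
  n21: runs — n20 6->0; n13 6->0; result 0 (same value as before).
  n22: checked — values it read are unchanged (n21 unchanged); reused cached 0 without running.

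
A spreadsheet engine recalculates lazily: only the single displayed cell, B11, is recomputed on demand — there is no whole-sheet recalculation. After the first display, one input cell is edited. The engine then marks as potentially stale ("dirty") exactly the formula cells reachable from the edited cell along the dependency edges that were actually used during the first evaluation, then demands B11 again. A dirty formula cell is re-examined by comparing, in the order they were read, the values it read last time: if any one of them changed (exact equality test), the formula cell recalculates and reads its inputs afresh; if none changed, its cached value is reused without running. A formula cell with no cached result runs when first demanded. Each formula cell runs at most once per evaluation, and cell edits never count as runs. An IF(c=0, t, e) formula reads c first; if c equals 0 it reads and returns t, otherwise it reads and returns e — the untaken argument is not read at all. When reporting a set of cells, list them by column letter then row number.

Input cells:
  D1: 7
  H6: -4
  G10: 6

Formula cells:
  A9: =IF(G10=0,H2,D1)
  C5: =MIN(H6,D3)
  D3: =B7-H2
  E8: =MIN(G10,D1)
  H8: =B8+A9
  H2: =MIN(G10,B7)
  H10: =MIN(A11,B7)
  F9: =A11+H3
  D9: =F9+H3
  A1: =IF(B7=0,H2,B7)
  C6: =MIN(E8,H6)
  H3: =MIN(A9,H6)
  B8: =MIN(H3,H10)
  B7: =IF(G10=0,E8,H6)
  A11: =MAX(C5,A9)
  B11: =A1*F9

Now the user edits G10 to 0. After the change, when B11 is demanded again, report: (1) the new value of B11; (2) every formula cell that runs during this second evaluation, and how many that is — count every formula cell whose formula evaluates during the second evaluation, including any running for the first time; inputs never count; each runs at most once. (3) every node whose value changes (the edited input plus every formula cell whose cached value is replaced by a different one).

New value of B11: 0.
Formula cells that run: A1, A9, A11, B7, B11, D3, E8, F9, H2, H3 — 10 in total.
Values that change: A1, A9, A11, B7, B11, F9, G10, H2.
Key observation: a condition flipped, so demand reaches new nodes — E8 runs for the first time.

First evaluation (everything demanded from the output):
  B7 = IF(G10=0: G10=6 -> else branch H6) = -4
  H2 = MIN(6, -4) = -4
  A1 = IF(B7=0: B7=-4 -> else branch B7) = -4
  A9 = IF(G10=0: G10=6 -> else branch D1) = 7
  D3 = -4 - -4 = 0
  C5 = MIN(-4, 0) = -4
  A11 = MAX(-4, 7) = 7
  H3 = MIN(7, -4) = -4
  F9 = 7 + -4 = 3
  B11 = -4 * 3 = -12

Propagation after the edit:
  E8: demanded for the first time — runs, produces 0.
  B7: runs — G10 6->0; result 0.
  H2: runs — G10 6->0; B7 -4->0; result 0.
  A1: runs — B7 -4->0; B7 -4->0; result 0.
  A9: runs — G10 6->0; result 0.
  D3: runs — B7 -4->0; H2 -4->0; result 0 (same value as before).
  C5: checked — values it read are unchanged (H6 unchanged, D3 unchanged); reused cached -4 without running.
  A11: runs — A9 7->0; result 0.
  H3: runs — A9 7->0; result -4 (same value as before).
  F9: runs — A11 7->0; result -4.
  B11: runs — A1 -4->0; F9 3->-4; result 0.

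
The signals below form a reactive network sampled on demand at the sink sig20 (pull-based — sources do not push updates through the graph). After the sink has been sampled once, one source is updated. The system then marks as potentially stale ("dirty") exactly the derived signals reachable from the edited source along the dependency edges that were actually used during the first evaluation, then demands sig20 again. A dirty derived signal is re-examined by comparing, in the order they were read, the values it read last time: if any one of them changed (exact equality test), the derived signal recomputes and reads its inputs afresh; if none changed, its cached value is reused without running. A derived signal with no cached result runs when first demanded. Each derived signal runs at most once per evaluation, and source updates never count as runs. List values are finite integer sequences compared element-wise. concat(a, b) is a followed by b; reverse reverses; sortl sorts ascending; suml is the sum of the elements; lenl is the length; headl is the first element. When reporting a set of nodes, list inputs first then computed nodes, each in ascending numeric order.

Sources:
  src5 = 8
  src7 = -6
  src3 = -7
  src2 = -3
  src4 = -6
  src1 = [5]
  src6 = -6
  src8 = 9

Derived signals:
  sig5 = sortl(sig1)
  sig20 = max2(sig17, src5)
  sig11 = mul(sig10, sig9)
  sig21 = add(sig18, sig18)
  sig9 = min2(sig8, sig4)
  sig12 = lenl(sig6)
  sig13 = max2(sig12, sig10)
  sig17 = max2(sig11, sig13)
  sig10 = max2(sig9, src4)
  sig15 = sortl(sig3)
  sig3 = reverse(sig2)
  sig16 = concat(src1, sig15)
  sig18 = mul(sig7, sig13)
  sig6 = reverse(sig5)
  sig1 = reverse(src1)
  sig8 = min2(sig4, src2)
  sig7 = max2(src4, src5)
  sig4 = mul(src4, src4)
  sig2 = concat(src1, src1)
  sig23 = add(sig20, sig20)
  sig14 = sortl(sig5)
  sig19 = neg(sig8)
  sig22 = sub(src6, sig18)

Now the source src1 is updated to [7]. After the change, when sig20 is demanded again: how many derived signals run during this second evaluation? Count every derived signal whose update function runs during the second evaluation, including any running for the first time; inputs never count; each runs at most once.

Run set: sig1, sig5, sig6, sig12 (4 run).
The important point: sig12 recomputes to an identical value, and the output ends up unchanged.

Initial pass — values computed on the first demand:
  sig1 = reverse([5]) = [5]
  sig4 = mul(-6, -6) = 36
  sig5 = sortl([5]) = [5]
  sig6 = reverse([5]) = [5]
  sig8 = min2(36, -3) = -3
  sig9 = min2(-3, 36) = -3
  sig10 = max2(-3, -6) = -3
  sig11 = mul(-3, -3) = 9
  sig12 = lenl([5]) = 1
  sig13 = max2(1, -3) = 1
  sig17 = max2(9, 1) = 9
  sig20 = max2(9, 8) = 9

Second demand — change propagation:
  sig1: re-runs because src1 [5]->[7]; new result [7].
  sig5: re-runs because sig1 [5]->[7]; new result [7].
  sig6: re-runs because sig5 [5]->[7]; new result [7].
  sig12: re-runs because sig6 [5]->[7]; new result 1 (unchanged).
  sig13: re-examined; everything it read last time is the same (sig12 unchanged, sig10 unchanged) — cache 1 kept, no run.
  sig17: re-examined; everything it read last time is the same (sig11 unchanged, sig13 unchanged) — cache 9 kept, no run.
  sig20: re-examined; everything it read last time is the same (sig17 unchanged, src5 unchanged) — cache 9 kept, no run.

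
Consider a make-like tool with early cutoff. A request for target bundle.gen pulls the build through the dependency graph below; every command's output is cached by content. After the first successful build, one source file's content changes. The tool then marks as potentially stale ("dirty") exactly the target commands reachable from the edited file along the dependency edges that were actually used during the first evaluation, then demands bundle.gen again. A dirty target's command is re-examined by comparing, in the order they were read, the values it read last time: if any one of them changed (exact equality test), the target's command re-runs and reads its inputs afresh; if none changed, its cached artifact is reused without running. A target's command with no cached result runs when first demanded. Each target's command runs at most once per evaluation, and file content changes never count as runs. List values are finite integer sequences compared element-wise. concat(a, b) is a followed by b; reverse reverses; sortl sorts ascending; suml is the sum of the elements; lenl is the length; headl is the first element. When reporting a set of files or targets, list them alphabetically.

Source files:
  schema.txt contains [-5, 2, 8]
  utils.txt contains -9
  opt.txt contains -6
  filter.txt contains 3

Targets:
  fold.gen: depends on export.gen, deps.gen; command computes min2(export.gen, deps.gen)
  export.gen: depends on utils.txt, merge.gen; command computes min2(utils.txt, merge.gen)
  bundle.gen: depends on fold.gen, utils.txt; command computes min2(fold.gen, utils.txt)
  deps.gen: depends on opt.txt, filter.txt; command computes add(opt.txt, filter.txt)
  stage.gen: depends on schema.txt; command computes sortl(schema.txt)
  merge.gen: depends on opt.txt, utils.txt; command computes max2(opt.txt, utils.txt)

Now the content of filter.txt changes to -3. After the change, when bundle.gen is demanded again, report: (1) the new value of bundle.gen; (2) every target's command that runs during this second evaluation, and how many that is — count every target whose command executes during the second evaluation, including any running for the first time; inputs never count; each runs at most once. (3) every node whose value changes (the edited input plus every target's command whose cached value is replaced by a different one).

First demand of the output computes:
  deps.gen = add(-6, 3) = -3
  merge.gen = max2(-6, -9) = -6
  export.gen = min2(-9, -6) = -9
  fold.gen = min2(-9, -3) = -9
  bundle.gen = min2(-9, -9) = -9

After the edit, cleaning proceeds:
  deps.gen: a read changed (filter.txt 3->-3) — executes, giving -9.
  fold.gen: a read changed (deps.gen -3->-9) — executes, giving -9 — identical to its old value.
  bundle.gen: dirty, but its reads are unchanged (fold.gen unchanged, utils.txt unchanged); cached -9 stands.

Note the absorption at fold.gen: it re-runs yet its value is the same, leaving the output's value untouched.

Demanding bundle.gen again yields -9.
2 target commands run: deps.gen, fold.gen.
The nodes whose values change: deps.gen, filter.txt.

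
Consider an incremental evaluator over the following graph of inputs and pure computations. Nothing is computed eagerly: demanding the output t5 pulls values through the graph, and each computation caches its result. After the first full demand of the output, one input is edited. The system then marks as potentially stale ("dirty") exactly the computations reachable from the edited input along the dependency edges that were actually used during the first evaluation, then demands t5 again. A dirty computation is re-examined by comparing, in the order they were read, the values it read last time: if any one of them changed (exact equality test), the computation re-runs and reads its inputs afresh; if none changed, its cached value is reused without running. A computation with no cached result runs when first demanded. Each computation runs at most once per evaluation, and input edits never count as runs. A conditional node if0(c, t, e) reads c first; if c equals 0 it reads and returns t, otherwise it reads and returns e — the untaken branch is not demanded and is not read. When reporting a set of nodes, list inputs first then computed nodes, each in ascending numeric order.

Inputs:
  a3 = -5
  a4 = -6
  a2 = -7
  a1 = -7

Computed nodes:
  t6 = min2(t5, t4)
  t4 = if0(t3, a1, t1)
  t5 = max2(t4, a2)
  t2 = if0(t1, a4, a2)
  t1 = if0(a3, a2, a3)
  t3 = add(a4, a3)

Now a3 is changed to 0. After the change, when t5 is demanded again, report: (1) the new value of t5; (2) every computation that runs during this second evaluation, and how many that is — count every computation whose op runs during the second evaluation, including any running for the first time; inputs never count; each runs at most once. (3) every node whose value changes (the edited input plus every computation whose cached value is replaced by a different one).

Initial pass — values computed on the first demand:
  t1 = if0(a3=-5 -> else branch a3) = -5
  t3 = add(-6, -5) = -11
  t4 = if0(t3=-11 -> else branch t1) = -5
  t5 = max2(-5, -7) = -5

Second demand — change propagation:
  t1: re-runs because a3 -5->0; a3 -5->0; new result -7.
  t3: re-runs because a3 -5->0; new result -6.
  t4: re-runs because t3 -11->-6; t1 -5->-7; new result -7.
  t5: re-runs because t4 -5->-7; new result -7.

t5 now evaluates to -7.
Run set: t1, t3, t4, t5 (4 run).
Changed values: a3, t1, t3, t4, t5.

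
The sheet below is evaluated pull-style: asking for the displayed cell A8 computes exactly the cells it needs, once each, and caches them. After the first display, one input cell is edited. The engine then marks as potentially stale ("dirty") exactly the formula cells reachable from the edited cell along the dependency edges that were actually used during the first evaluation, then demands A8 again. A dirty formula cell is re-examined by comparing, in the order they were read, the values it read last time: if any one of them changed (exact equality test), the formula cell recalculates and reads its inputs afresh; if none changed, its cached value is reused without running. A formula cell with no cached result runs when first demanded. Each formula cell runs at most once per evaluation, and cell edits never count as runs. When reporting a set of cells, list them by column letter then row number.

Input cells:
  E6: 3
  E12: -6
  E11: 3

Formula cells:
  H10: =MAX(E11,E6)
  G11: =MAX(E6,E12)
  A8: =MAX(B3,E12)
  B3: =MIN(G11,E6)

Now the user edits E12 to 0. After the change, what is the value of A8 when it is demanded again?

Demanding A8 again yields 3.
Note where the cutoff bites: B3 is checked, finds nothing changed, and keeps its cache.

First demand of the output computes:
  G11 = MAX(3, -6) = 3
  B3 = MIN(3, 3) = 3
  A8 = MAX(3, -6) = 3

After the edit, cleaning proceeds:
  G11: a read changed (E12 -6->0) — executes, giving 3 — identical to its old value.
  B3: dirty, but its reads are unchanged (G11 unchanged, E6 unchanged); cached 3 stands.
  A8: a read changed (E12 -6->0) — executes, giving 3 — identical to its old value.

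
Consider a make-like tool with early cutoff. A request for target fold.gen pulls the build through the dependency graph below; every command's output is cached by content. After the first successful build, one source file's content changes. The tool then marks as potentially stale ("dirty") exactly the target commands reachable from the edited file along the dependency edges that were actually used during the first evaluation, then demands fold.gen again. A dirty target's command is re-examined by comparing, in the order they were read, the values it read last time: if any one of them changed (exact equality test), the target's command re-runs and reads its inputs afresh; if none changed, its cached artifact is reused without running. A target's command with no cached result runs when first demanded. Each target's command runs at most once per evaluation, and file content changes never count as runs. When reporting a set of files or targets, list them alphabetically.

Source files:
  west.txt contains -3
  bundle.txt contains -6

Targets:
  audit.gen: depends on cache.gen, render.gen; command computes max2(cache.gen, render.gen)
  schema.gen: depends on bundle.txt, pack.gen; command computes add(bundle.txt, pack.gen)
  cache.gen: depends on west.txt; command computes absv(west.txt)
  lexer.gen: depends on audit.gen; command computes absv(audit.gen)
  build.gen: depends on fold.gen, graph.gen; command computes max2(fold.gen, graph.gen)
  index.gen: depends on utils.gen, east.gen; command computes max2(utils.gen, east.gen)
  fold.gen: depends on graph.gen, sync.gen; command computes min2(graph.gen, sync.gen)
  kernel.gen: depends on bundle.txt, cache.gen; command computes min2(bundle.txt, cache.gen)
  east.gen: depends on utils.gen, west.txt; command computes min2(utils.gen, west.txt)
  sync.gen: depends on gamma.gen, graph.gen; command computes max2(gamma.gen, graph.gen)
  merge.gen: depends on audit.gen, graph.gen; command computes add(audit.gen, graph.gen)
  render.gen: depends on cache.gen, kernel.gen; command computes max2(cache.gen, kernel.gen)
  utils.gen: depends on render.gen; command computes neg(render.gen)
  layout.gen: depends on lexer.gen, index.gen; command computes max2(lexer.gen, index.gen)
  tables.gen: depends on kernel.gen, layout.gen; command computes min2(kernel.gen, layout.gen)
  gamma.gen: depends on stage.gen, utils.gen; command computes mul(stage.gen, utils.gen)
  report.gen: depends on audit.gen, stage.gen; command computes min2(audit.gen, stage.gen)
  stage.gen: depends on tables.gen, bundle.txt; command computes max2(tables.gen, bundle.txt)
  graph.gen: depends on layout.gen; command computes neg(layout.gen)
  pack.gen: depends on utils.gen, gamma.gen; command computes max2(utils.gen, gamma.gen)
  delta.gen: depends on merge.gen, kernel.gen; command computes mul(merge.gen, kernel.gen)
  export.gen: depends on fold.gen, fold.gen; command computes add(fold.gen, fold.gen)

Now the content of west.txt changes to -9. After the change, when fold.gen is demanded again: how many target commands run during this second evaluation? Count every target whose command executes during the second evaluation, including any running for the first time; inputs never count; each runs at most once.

14 target commands run: audit.gen, cache.gen, east.gen, fold.gen, gamma.gen, graph.gen, index.gen, kernel.gen, layout.gen, lexer.gen, render.gen, sync.gen, tables.gen, utils.gen.
Note where the cutoff bites: stage.gen is checked, finds nothing changed, and keeps its cache.

First demand of the output computes:
  cache.gen = absv(-3) = 3
  kernel.gen = min2(-6, 3) = -6
  render.gen = max2(3, -6) = 3
  audit.gen = max2(3, 3) = 3
  lexer.gen = absv(3) = 3
  utils.gen = neg(3) = -3
  east.gen = min2(-3, -3) = -3
  index.gen = max2(-3, -3) = -3
  layout.gen = max2(3, -3) = 3
  graph.gen = neg(3) = -3
  tables.gen = min2(-6, 3) = -6
  stage.gen = max2(-6, -6) = -6
  gamma.gen = mul(-6, -3) = 18
  sync.gen = max2(18, -3) = 18
  fold.gen = min2(-3, 18) = -3

After the edit, cleaning proceeds:
  cache.gen: a read changed (west.txt -3->-9) — executes, giving 9.
  kernel.gen: a read changed (cache.gen 3->9) — executes, giving -6 — identical to its old value.
  render.gen: a read changed (cache.gen 3->9) — executes, giving 9.
  audit.gen: a read changed (cache.gen 3->9; render.gen 3->9) — executes, giving 9.
  lexer.gen: a read changed (audit.gen 3->9) — executes, giving 9.
  utils.gen: a read changed (render.gen 3->9) — executes, giving -9.
  east.gen: a read changed (utils.gen -3->-9; west.txt -3->-9) — executes, giving -9.
  index.gen: a read changed (utils.gen -3->-9; east.gen -3->-9) — executes, giving -9.
  layout.gen: a read changed (lexer.gen 3->9; index.gen -3->-9) — executes, giving 9.
  graph.gen: a read changed (layout.gen 3->9) — executes, giving -9.
  tables.gen: a read changed (layout.gen 3->9) — executes, giving -6 — identical to its old value.
  stage.gen: dirty, but its reads are unchanged (tables.gen unchanged, bundle.txt unchanged); cached -6 stands.
  gamma.gen: a read changed (utils.gen -3->-9) — executes, giving 54.
  sync.gen: a read changed (gamma.gen 18->54; graph.gen -3->-9) — executes, giving 54.
  fold.gen: a read changed (graph.gen -3->-9; sync.gen 18->54) — executes, giving -9.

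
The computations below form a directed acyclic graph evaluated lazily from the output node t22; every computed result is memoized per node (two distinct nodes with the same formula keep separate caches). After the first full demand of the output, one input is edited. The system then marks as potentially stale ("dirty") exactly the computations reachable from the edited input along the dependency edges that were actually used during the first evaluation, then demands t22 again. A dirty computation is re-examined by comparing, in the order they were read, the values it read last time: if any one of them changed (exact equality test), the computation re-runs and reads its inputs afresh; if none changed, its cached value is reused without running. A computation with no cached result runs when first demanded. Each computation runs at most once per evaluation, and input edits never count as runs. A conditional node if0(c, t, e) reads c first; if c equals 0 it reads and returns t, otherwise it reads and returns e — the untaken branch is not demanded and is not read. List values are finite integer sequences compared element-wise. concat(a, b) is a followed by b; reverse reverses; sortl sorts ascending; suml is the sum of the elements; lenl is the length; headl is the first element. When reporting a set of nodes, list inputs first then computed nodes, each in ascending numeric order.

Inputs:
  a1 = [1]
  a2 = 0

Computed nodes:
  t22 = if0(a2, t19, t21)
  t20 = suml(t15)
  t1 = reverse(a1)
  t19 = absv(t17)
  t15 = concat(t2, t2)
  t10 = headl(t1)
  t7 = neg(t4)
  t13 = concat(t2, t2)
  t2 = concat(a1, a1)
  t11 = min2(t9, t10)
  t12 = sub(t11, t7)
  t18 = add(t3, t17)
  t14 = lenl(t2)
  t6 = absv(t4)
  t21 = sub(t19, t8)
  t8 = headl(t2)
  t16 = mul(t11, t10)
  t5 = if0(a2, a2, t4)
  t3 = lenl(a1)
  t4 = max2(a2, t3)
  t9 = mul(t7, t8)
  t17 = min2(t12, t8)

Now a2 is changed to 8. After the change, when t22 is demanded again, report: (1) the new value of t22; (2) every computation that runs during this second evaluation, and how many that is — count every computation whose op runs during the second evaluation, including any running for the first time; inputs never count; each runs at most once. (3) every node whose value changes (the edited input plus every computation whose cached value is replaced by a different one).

First demand of the output computes:
  t1 = reverse([1]) = [1]
  t2 = concat([1], [1]) = [1, 1]
  t3 = lenl([1]) = 1
  t4 = max2(0, 1) = 1
  t7 = neg(1) = -1
  t8 = headl([1, 1]) = 1
  t9 = mul(-1, 1) = -1
  t10 = headl([1]) = 1
  t11 = min2(-1, 1) = -1
  t12 = sub(-1, -1) = 0
  t17 = min2(0, 1) = 0
  t19 = absv(0) = 0
  t22 = if0(a2=0 -> then branch t19) = 0

After the edit, cleaning proceeds:
  t4: a read changed (a2 0->8) — executes, giving 8.
  t7: a read changed (t4 1->8) — executes, giving -8.
  t9: a read changed (t7 -1->-8) — executes, giving -8.
  t11: a read changed (t9 -1->-8) — executes, giving -8.
  t12: a read changed (t11 -1->-8; t7 -1->-8) — executes, giving 0 — identical to its old value.
  t17: dirty, but its reads are unchanged (t12 unchanged, t8 unchanged); cached 0 stands.
  t19: dirty, but its reads are unchanged (t17 unchanged); cached 0 stands.
  t21: had never run; runs now, result -1.
  t22: a read changed (a2 0->8) — executes, giving -1.

Note the branch switch — t21 had no cache and runs now for the first time.

Demanding t22 again yields -1.
7 computations run: t4, t7, t9, t11, t12, t21, t22.
The nodes whose values change: a2, t4, t7, t9, t11, t22.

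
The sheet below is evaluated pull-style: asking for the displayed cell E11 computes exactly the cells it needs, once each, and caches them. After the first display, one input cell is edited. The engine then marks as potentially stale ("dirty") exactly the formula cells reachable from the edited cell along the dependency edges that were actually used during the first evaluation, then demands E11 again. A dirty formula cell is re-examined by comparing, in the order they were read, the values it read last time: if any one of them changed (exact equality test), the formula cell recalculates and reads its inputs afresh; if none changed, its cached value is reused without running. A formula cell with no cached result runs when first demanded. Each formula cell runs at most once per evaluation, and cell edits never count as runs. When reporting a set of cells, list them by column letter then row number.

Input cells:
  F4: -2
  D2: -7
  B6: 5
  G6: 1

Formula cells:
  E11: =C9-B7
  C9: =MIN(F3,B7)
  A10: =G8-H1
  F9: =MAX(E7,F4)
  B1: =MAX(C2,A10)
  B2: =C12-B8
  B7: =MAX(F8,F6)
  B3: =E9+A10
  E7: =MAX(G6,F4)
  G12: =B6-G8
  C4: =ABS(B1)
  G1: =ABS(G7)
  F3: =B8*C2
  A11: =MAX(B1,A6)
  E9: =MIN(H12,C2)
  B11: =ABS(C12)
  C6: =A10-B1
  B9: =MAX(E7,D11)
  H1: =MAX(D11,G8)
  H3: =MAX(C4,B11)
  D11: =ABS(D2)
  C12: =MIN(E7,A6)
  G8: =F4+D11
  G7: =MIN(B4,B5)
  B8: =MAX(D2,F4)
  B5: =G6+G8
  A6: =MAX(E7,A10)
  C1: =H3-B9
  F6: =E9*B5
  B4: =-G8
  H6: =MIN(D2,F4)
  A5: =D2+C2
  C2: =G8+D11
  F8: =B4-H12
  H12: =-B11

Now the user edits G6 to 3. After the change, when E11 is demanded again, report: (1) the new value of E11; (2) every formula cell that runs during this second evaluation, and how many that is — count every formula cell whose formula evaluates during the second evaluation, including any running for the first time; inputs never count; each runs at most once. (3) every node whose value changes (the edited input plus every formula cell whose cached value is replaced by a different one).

First demand of the output computes:
  B8 = MAX(-7, -2) = -2
  D11 = ABS(-7) = 7
  E7 = MAX(1, -2) = 1
  G8 = -2 + 7 = 5
  B4 = -(5) = -5
  B5 = 1 + 5 = 6
  C2 = 5 + 7 = 12
  F3 = -2 * 12 = -24
  H1 = MAX(7, 5) = 7
  A10 = 5 - 7 = -2
  A6 = MAX(1, -2) = 1
  C12 = MIN(1, 1) = 1
  B11 = ABS(1) = 1
  H12 = -(1) = -1
  E9 = MIN(-1, 12) = -1
  F6 = -1 * 6 = -6
  F8 = -5 - -1 = -4
  B7 = MAX(-4, -6) = -4
  C9 = MIN(-24, -4) = -24
  E11 = -24 - -4 = -20

After the edit, cleaning proceeds:
  B5: a read changed (G6 1->3) — executes, giving 8.
  E7: a read changed (G6 1->3) — executes, giving 3.
  A6: a read changed (E7 1->3) — executes, giving 3.
  C12: a read changed (E7 1->3; A6 1->3) — executes, giving 3.
  B11: a read changed (C12 1->3) — executes, giving 3.
  H12: a read changed (B11 1->3) — executes, giving -3.
  E9: a read changed (H12 -1->-3) — executes, giving -3.
  F6: a read changed (E9 -1->-3; B5 6->8) — executes, giving -24.
  F8: a read changed (H12 -1->-3) — executes, giving -2.
  B7: a read changed (F8 -4->-2; F6 -6->-24) — executes, giving -2.
  C9: a read changed (B7 -4->-2) — executes, giving -24 — identical to its old value.
  E11: a read changed (B7 -4->-2) — executes, giving -22.

Demanding E11 again yields -22.
12 formula cells run: A6, B5, B7, B11, C9, C12, E7, E9, E11, F6, F8, H12.
The nodes whose values change: A6, B5, B7, B11, C12, E7, E9, E11, F6, F8, G6, H12.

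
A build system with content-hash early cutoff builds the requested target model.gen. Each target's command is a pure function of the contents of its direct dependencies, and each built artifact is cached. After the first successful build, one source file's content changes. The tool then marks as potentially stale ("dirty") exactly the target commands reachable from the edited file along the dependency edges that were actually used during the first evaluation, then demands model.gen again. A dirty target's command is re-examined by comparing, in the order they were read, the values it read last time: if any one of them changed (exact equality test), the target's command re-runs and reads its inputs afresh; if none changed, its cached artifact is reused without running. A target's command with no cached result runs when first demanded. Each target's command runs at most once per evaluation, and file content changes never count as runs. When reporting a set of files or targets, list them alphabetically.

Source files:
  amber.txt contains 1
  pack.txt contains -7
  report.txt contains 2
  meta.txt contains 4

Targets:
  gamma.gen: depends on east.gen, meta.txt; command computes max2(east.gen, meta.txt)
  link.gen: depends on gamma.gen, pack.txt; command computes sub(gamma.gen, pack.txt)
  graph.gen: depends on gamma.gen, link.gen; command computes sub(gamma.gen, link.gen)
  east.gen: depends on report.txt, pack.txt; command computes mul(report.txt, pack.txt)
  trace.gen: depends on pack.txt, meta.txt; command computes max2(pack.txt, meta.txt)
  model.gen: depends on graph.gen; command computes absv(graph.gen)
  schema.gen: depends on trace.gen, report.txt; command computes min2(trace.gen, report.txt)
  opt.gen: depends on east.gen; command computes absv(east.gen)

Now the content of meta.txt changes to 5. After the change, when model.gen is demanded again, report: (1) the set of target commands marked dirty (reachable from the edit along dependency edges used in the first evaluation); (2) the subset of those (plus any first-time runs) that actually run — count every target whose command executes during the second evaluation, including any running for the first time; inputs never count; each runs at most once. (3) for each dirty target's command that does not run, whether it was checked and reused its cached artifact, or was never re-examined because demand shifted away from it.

First evaluation (everything demanded from the output):
  east.gen = mul(2, -7) = -14
  gamma.gen = max2(-14, 4) = 4
  link.gen = sub(4, -7) = 11
  graph.gen = sub(4, 11) = -7
  model.gen = absv(-7) = 7

Propagation after the edit:
  gamma.gen: runs — meta.txt 4->5; result 5.
  link.gen: runs — gamma.gen 4->5; result 12.
  graph.gen: runs — gamma.gen 4->5; link.gen 11->12; result -7 (same value as before).
  model.gen: checked — values it read are unchanged (graph.gen unchanged); reused cached 7 without running.

Key observation: the change is absorbed at graph.gen — it re-runs but produces the same value, and the output's value is unchanged.

Marked dirty: gamma.gen, graph.gen, link.gen, model.gen.
Target commands that run: gamma.gen, graph.gen, link.gen — 3 in total.
Checked but reused from cache: model.gen.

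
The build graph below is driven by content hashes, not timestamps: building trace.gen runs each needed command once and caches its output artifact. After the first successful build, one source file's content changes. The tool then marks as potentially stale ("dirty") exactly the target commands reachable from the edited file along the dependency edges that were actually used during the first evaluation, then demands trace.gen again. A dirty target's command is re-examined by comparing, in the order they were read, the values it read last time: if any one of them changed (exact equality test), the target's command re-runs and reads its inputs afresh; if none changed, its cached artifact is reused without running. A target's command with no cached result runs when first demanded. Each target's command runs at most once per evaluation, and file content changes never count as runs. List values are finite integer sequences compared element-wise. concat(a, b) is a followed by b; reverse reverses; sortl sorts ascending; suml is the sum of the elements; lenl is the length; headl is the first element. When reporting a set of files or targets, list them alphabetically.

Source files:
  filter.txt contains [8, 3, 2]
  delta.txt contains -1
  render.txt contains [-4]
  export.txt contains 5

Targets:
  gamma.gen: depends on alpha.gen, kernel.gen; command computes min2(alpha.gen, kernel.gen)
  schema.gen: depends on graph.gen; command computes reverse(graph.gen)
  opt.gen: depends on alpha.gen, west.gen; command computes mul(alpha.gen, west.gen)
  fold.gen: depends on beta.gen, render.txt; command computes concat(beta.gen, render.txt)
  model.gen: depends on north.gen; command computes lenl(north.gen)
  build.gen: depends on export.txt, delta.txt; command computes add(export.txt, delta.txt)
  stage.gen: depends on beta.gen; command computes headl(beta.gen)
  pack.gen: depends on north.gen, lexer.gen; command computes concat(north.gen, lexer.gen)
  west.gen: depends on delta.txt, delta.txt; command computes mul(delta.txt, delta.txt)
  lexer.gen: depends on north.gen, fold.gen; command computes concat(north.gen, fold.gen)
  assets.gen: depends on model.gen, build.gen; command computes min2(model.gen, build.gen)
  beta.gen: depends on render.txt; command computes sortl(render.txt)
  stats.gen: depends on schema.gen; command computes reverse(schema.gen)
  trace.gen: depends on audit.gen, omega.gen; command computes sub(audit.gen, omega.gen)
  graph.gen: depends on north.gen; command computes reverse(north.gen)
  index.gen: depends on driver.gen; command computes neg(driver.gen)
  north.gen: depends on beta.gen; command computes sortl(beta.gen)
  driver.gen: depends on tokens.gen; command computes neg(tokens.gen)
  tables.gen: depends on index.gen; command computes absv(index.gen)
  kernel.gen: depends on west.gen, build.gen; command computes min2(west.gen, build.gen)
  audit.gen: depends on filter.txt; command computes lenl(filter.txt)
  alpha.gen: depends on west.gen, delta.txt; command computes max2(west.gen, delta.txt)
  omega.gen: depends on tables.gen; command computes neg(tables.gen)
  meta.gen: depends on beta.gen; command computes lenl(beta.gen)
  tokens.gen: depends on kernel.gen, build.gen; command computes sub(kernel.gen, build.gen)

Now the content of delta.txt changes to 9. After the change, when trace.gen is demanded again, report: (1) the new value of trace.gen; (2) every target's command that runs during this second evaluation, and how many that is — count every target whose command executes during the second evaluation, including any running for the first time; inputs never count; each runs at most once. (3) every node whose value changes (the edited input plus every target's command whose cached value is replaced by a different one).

Initial pass — values computed on the first demand:
  audit.gen = lenl([8, 3, 2]) = 3
  build.gen = add(5, -1) = 4
  west.gen = mul(-1, -1) = 1
  kernel.gen = min2(1, 4) = 1
  tokens.gen = sub(1, 4) = -3
  driver.gen = neg(-3) = 3
  index.gen = neg(3) = -3
  tables.gen = absv(-3) = 3
  omega.gen = neg(3) = -3
  trace.gen = sub(3, -3) = 6

Second demand — change propagation:
  build.gen: re-runs because delta.txt -1->9; new result 14.
  west.gen: re-runs because delta.txt -1->9; delta.txt -1->9; new result 81.
  kernel.gen: re-runs because west.gen 1->81; build.gen 4->14; new result 14.
  tokens.gen: re-runs because kernel.gen 1->14; build.gen 4->14; new result 0.
  driver.gen: re-runs because tokens.gen -3->0; new result 0.
  index.gen: re-runs because driver.gen 3->0; new result 0.
  tables.gen: re-runs because index.gen -3->0; new result 0.
  omega.gen: re-runs because tables.gen 3->0; new result 0.
  trace.gen: re-runs because omega.gen -3->0; new result 3.

trace.gen now evaluates to 3.
Run set: build.gen, driver.gen, index.gen, kernel.gen, omega.gen, tables.gen, tokens.gen, trace.gen, west.gen (9 run).
Changed values: build.gen, delta.txt, driver.gen, index.gen, kernel.gen, omega.gen, tables.gen, tokens.gen, trace.gen, west.gen.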